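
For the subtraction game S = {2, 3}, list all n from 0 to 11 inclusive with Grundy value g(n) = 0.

0, 1, 5, 6, 10, 11

Grundy values for subtraction set {2, 3}:
g(0) = mex{} = 0
g(1) = mex{} = 0
g(2) = mex{0} = 1
g(3) = mex{0} = 1
g(4) = mex{0,1} = 2
g(5) = mex{1} = 0
g(6) = mex{1,2} = 0
g(7) = mex{0,2} = 1
g(8) = mex{0} = 1
g(9) = mex{0,1} = 2
g(10) = mex{1} = 0
g(11) = mex{1,2} = 0
The P-positions (g = 0) in 0..11 are 0, 1, 5, 6, 10, 11.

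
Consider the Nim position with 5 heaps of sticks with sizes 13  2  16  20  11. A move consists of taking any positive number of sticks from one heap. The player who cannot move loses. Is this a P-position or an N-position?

Bitwise XOR of the heap sizes:
  01101  (13)
  00010  (2)
  10000  (16)
  10100  (20)
  01011  (11)
  -----
  00000  (0)
The nim-sum is 0, so this is a P-position: the player to move is in a losing position under optimal play.

P-position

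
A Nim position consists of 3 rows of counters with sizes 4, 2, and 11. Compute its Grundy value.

Write each in binary and XOR column by column:
  0100  (4)
  0010  (2)
  1011  (11)
  ----
  1101  (13)

13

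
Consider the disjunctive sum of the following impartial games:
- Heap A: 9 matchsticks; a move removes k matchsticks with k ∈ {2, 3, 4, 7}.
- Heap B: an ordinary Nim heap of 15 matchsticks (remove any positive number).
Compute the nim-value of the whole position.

11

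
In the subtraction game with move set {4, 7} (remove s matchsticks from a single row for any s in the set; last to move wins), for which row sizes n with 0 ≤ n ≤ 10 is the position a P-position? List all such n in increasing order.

Build the Grundy sequence with g(k) = mex{g(k−s) : s ∈ {4, 7}, s ≤ k}:
k:     0  1  2  3  4  5  6  7  8  9 10
g(k):  0  0  0  0  1  1  1  1  2  2  2
The P-positions (g = 0) in 0..10 are 0, 1, 2, 3.

0, 1, 2, 3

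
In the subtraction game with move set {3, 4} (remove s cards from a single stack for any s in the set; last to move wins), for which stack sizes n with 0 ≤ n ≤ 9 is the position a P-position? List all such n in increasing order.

0, 1, 2, 7, 8, 9

Grundy values for subtraction set {3, 4}:
g(0) = mex{} = 0
g(1) = mex{} = 0
g(2) = mex{} = 0
g(3) = mex{0} = 1
g(4) = mex{0} = 1
g(5) = mex{0} = 1
g(6) = mex{0,1} = 2
g(7) = mex{1} = 0
g(8) = mex{1} = 0
g(9) = mex{1,2} = 0
The P-positions (g = 0) in 0..9 are 0, 1, 2, 7, 8, 9.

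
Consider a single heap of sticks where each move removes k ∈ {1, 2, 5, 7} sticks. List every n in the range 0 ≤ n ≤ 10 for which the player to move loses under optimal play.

0, 3, 6, 9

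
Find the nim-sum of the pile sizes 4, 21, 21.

Nim-sum: 4 ⊕ 21 ⊕ 21 = 4.

4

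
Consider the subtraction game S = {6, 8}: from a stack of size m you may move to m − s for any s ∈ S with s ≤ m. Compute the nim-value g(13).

2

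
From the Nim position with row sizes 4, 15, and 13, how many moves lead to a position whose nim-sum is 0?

3

Nim-sum: 4 XOR 15 XOR 13 = 6.
The overall nim-sum is X = 6. A row of size p has a winning move iff p XOR X < p (reduce it to p XOR X).
  4: 4 XOR 6 = 2 < 4 — winning move (to 2).
  15: 15 XOR 6 = 9 < 15 — winning move (to 9).
  13: 13 XOR 6 = 11 < 13 — winning move (to 11).
That gives 3 winning moves.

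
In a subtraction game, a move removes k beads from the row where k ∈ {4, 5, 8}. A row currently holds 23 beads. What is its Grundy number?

2

Build the Grundy sequence with g(k) = mex{g(k−s) : s ∈ {4, 5, 8}, s ≤ k}:
k:     0  1  2  3  4  5  6  7  8  9 10 11 12 13 14 15 16 17 18 19 20 21 22 23
g(k):  0  0  0  0  1  1  1  1  2  2  2  2  0  0  0  0  1  1  1  1  2  2  2  2
So g(23) = 2.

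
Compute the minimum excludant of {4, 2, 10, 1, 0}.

The values 0, 1, 2 are all present; 3 is the first non-negative integer missing from the set.

3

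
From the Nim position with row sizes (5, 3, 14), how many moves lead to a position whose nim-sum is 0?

1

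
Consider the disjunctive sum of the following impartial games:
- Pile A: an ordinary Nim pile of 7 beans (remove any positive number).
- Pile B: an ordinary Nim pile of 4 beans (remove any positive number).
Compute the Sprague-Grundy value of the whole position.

3

Pile A is a plain Nim pile of size 7, so its Grundy value is 7.
Pile B is a plain Nim pile of size 4, so its Grundy value is 4.
The value of a disjunctive sum is the nim-sum of the parts.
Combined value = 7 XOR 4 = 3.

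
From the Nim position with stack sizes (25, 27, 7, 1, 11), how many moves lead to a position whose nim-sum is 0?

3

Write each in binary and XOR column by column:
  11001  (25)
  11011  (27)
  00111  (7)
  00001  (1)
  01011  (11)
  -----
  01111  (15)
The overall nim-sum is X = 15. A stack of size p has a winning move iff p XOR X < p (reduce it to p XOR X).
  25: 25 XOR 15 = 22 < 25 — winning move (to 22).
  27: 27 XOR 15 = 20 < 27 — winning move (to 20).
  7: 7 XOR 15 = 8 ≥ 7 — no move.
  1: 1 XOR 15 = 14 ≥ 1 — no move.
  11: 11 XOR 15 = 4 < 11 — winning move (to 4).
That gives 3 winning moves.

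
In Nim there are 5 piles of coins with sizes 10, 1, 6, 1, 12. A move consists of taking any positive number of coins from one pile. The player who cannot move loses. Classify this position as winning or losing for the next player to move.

Losing position

In binary:
  1010  (10)
  0001  (1)
  0110  (6)
  0001  (1)
  1100  (12)
  ----
  0000  (0)
The nim-sum is 0, so this is a P-position: the player to move is in a losing position under optimal play.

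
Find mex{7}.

0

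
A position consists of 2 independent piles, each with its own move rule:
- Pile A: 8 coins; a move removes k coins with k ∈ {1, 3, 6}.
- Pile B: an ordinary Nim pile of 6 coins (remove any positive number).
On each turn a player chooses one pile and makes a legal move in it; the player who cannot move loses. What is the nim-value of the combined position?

4

Grundy values for pile A (subtraction set {1, 3, 6}):
k:     0  1  2  3  4  5  6  7  8
g(k):  0  1  0  1  0  1  2  3  2
So g(8) = 2.
Pile B is a plain Nim pile of size 6, so its Grundy value is 6.
By the Sprague-Grundy theorem, the Grundy value of a sum of independent games is the XOR of the component values.
Combined value = 2 ⊕ 6 = 4.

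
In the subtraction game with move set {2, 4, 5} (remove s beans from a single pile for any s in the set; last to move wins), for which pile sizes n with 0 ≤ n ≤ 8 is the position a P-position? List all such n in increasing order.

0, 1, 7, 8

Build the Grundy sequence with g(k) = mex{g(k−s) : s ∈ {2, 4, 5}, s ≤ k}:
g(0) = mex{} = 0
g(1) = mex{} = 0
g(2) = mex{0} = 1
g(3) = mex{0} = 1
g(4) = mex{0,1} = 2
g(5) = mex{0,1} = 2
g(6) = mex{0,1,2} = 3
g(7) = mex{1,2} = 0
g(8) = mex{1,2,3} = 0
The P-positions (g = 0) in 0..8 are 0, 1, 7, 8.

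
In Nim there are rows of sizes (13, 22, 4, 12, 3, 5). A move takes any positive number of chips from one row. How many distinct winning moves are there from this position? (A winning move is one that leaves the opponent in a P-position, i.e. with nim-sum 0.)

Nim-sum: 13 ⊕ 22 ⊕ 4 ⊕ 12 ⊕ 3 ⊕ 5 = 21.
The overall nim-sum is X = 21. A row of size p has a winning move iff p XOR X < p (reduce it to p XOR X).
  13: 13 XOR 21 = 24 ≥ 13 — no move.
  22: 22 XOR 21 = 3 < 22 — winning move (to 3).
  4: 4 XOR 21 = 17 ≥ 4 — no move.
  12: 12 XOR 21 = 25 ≥ 12 — no move.
  3: 3 XOR 21 = 22 ≥ 3 — no move.
  5: 5 XOR 21 = 16 ≥ 5 — no move.
That gives 1 winning move.

1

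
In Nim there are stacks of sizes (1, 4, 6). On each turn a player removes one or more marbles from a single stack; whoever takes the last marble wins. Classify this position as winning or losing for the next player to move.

Nim-sum: 1 ⊕ 4 ⊕ 6 = 3.
The nim-sum is 3 ≠ 0, so this is an N-position: the player to move can win.

Winning position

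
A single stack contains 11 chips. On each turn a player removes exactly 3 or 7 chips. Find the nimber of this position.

Build the Grundy sequence with g(k) = mex{g(k−s) : s ∈ {3, 7}, s ≤ k}:
g(0) = mex{} = 0
g(1) = mex{} = 0
g(2) = mex{} = 0
g(3) = mex{0} = 1
g(4) = mex{0} = 1
g(5) = mex{0} = 1
g(6) = mex{1} = 0
g(7) = mex{0,1} = 2
g(8) = mex{0,1} = 2
g(9) = mex{0} = 1
g(10) = mex{1,2} = 0
g(11) = mex{1,2} = 0
So g(11) = 0.

0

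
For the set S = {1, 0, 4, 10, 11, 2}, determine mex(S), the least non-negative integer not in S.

The values 0, 1, 2 are all present; 3 is the first non-negative integer missing from the set.

3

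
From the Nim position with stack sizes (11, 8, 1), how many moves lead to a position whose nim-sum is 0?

1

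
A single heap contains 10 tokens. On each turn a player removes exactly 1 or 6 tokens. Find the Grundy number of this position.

Build the Grundy sequence with g(k) = mex{g(k−s) : s ∈ {1, 6}, s ≤ k}:
g(0) = mex{} = 0
g(1) = mex{0} = 1
g(2) = mex{1} = 0
g(3) = mex{0} = 1
g(4) = mex{1} = 0
g(5) = mex{0} = 1
g(6) = mex{0,1} = 2
g(7) = mex{1,2} = 0
g(8) = mex{0} = 1
g(9) = mex{1} = 0
g(10) = mex{0} = 1
So g(10) = 1.

1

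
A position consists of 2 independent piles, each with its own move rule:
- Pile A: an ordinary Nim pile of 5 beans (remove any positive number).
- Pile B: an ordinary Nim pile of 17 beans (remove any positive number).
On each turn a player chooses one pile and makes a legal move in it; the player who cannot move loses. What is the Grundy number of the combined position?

Pile A is a plain Nim pile of size 5, so its Grundy value is 5.
Pile B is a plain Nim pile of size 17, so its Grundy value is 17.
The value of a disjunctive sum is the nim-sum of the parts.
Combined value = 5 XOR 17 = 20.

20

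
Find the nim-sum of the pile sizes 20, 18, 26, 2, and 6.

In binary:
  10100  (20)
  10010  (18)
  11010  (26)
  00010  (2)
  00110  (6)
  -----
  11000  (24)

24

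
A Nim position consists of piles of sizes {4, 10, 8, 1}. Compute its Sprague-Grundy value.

Bitwise XOR of the heap sizes:
  0100  (4)
  1010  (10)
  1000  (8)
  0001  (1)
  ----
  0111  (7)

7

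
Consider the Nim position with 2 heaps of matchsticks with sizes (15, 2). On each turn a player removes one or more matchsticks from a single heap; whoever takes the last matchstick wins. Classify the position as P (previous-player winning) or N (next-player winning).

N-position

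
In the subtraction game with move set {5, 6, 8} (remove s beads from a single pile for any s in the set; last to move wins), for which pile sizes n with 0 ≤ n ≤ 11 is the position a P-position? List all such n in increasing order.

Compute g(0), g(1), … for moves {5, 6, 8}:
k:     0  1  2  3  4  5  6  7  8  9 10 11
g(k):  0  0  0  0  0  1  1  1  1  1  2  2
The P-positions (g = 0) in 0..11 are 0, 1, 2, 3, 4.

0, 1, 2, 3, 4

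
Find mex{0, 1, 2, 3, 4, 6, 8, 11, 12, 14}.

5

The values 0, 1, 2, 3, 4 are all present; 5 is the first non-negative integer missing from the set.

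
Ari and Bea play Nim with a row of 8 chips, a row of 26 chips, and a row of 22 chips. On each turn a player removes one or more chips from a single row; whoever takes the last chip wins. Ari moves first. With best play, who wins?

Nim-sum: 8 XOR 26 XOR 22 = 4.
The nim-sum is 4 ≠ 0, so this is an N-position: the player to move can win; Ari has a winning move.

Ari wins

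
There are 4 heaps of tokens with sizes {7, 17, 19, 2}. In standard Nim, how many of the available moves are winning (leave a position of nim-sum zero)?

1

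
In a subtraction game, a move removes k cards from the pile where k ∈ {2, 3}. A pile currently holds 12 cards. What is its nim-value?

1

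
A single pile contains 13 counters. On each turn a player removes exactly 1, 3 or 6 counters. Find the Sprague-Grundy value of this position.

0

Compute g(0), g(1), … for moves {1, 3, 6}:
k:     0  1  2  3  4  5  6  7  8  9 10 11 12 13
g(k):  0  1  0  1  0  1  2  3  2  0  1  0  1  0
So g(13) = 0.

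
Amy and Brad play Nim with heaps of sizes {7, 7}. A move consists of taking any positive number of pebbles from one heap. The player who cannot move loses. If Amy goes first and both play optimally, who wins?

Brad wins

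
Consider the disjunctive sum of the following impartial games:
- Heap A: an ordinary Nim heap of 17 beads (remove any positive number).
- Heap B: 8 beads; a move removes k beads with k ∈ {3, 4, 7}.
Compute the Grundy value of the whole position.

Heap A is a plain Nim heap of size 17, so its Grundy value is 17.
Grundy values for heap B (subtraction set {3, 4, 7}):
k:     0  1  2  3  4  5  6  7  8
g(k):  0  0  0  1  1  1  2  2  2
So g(8) = 2.
By the Sprague-Grundy theorem, the Grundy value of a sum of independent games is the XOR of the component values.
Combined value = 17 XOR 2 = 19.

19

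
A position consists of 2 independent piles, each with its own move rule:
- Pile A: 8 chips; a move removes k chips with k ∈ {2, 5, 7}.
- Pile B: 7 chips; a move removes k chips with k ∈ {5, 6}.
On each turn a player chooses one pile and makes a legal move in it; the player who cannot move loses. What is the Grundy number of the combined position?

3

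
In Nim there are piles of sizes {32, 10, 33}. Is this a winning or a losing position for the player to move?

Winning position

Nim-sum: 32 ⊕ 10 ⊕ 33 = 11.
The nim-sum is 11 ≠ 0, so this is an N-position: the player to move can win.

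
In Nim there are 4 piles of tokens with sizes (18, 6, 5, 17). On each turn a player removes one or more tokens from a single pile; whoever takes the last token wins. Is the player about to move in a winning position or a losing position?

Losing position

Compute the nim-sum pairwise:
18 XOR 6 = 20
20 XOR 5 = 17
17 XOR 17 = 0
The nim-sum is 0, so this is a P-position: the player to move is in a losing position under optimal play.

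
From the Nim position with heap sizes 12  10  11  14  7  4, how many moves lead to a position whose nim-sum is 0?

0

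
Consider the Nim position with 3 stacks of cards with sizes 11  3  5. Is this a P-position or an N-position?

N-position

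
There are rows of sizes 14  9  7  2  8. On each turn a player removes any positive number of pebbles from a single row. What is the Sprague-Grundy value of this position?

In binary:
  1110  (14)
  1001  (9)
  0111  (7)
  0010  (2)
  1000  (8)
  ----
  1010  (10)

10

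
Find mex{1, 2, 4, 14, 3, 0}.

The values 0, 1, 2, 3, 4 are all present; 5 is the first non-negative integer missing from the set.

5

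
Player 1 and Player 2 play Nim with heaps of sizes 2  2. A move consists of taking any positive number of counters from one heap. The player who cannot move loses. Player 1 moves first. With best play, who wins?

Player 2 wins

Compute the nim-sum pairwise:
2 ^ 2 = 0
The nim-sum is 0, so this is a P-position: the player to move is in a losing position under optimal play; Player 1 is about to move from it and so loses — Player 2 wins.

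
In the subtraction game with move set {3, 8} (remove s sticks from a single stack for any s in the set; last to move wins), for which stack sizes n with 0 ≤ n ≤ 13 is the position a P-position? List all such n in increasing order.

Grundy values for subtraction set {3, 8}:
g(0) = mex{} = 0
g(1) = mex{} = 0
g(2) = mex{} = 0
g(3) = mex{0} = 1
g(4) = mex{0} = 1
g(5) = mex{0} = 1
g(6) = mex{1} = 0
g(7) = mex{1} = 0
g(8) = mex{0,1} = 2
g(9) = mex{0} = 1
g(10) = mex{0} = 1
g(11) = mex{1,2} = 0
g(12) = mex{1} = 0
g(13) = mex{1} = 0
The P-positions (g = 0) in 0..13 are 0, 1, 2, 6, 7, 11, 12, 13.

0, 1, 2, 6, 7, 11, 12, 13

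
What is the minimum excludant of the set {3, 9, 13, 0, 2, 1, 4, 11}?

5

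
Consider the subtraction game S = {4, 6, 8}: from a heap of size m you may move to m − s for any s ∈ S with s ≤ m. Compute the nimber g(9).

2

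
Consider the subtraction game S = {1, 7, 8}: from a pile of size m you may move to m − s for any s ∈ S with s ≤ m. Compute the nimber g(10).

2

Build the Grundy sequence with g(k) = mex{g(k−s) : s ∈ {1, 7, 8}, s ≤ k}:
g(0) = mex{} = 0
g(1) = mex{0} = 1
g(2) = mex{1} = 0
g(3) = mex{0} = 1
g(4) = mex{1} = 0
g(5) = mex{0} = 1
g(6) = mex{1} = 0
g(7) = mex{0} = 1
g(8) = mex{0,1} = 2
g(9) = mex{0,1,2} = 3
g(10) = mex{0,1,3} = 2
So g(10) = 2.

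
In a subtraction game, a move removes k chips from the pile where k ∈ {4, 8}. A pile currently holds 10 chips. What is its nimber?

2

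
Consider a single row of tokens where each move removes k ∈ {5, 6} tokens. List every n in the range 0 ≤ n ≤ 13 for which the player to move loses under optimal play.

0, 1, 2, 3, 4, 11, 12, 13

Grundy values for subtraction set {5, 6}:
k:     0  1  2  3  4  5  6  7  8  9 10 11 12 13
g(k):  0  0  0  0  0  1  1  1  1  1  2  0  0  0
The P-positions (g = 0) in 0..13 are 0, 1, 2, 3, 4, 11, 12, 13.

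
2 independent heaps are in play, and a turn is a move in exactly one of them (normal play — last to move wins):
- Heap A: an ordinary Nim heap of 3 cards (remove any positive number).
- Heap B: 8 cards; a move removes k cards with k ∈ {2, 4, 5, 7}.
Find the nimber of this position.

7

Heap A is a plain Nim heap of size 3, so its Grundy value is 3.
For heap B, compute g(0), g(1), … with moves {2, 4, 5, 7}:
k:     0  1  2  3  4  5  6  7  8
g(k):  0  0  1  1  2  2  3  3  4
So g(8) = 4.
By the Sprague-Grundy theorem, the Grundy value of a sum of independent games is the XOR of the component values.
Combined value = 3 ⊕ 4 = 7.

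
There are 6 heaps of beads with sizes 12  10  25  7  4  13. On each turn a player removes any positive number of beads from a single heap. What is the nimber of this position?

17

Write each in binary and XOR column by column:
  01100  (12)
  01010  (10)
  11001  (25)
  00111  (7)
  00100  (4)
  01101  (13)
  -----
  10001  (17)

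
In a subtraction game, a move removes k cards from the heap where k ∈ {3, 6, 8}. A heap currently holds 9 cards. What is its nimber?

3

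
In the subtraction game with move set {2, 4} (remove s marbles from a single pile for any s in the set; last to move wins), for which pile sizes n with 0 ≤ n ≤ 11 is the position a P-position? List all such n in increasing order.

Compute g(0), g(1), … for moves {2, 4}:
k:     0  1  2  3  4  5  6  7  8  9 10 11
g(k):  0  0  1  1  2  2  0  0  1  1  2  2
The P-positions (g = 0) in 0..11 are 0, 1, 6, 7.

0, 1, 6, 7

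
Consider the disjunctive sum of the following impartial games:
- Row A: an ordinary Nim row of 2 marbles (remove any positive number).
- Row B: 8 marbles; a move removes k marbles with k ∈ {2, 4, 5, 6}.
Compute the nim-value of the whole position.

2

Row A is a plain Nim row of size 2, so its Grundy value is 2.
Build the Grundy sequence for row B with g(k) = mex{g(k−s) : s ∈ {2, 4, 5, 6}, s ≤ k}:
k:     0  1  2  3  4  5  6  7  8
g(k):  0  0  1  1  2  2  3  3  0
So g(8) = 0.
By the Sprague-Grundy theorem, the Grundy value of a sum of independent games is the XOR of the component values.
Combined value = 2 XOR 0 = 2.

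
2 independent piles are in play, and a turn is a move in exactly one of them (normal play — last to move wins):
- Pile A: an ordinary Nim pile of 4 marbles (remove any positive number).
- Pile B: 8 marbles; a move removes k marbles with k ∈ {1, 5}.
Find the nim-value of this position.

4

Pile A is a plain Nim pile of size 4, so its Grundy value is 4.
Build the Grundy sequence for pile B with g(k) = mex{g(k−s) : s ∈ {1, 5}, s ≤ k}:
g(0) = mex{} = 0
g(1) = mex{0} = 1
g(2) = mex{1} = 0
g(3) = mex{0} = 1
g(4) = mex{1} = 0
g(5) = mex{0} = 1
g(6) = mex{1} = 0
g(7) = mex{0} = 1
g(8) = mex{1} = 0
So g(8) = 0.
The value of a disjunctive sum is the nim-sum of the parts.
Combined value = 4 XOR 0 = 4.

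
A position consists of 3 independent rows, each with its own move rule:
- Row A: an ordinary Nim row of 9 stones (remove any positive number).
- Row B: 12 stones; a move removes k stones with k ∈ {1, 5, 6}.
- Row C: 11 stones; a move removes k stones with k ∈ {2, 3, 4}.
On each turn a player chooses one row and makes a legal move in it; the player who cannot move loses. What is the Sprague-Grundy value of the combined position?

10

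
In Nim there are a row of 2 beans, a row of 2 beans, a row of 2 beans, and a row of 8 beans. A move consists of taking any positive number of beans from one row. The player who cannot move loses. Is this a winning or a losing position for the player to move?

Compute the nim-sum pairwise:
2 ^ 2 = 0
0 ^ 2 = 2
2 ^ 8 = 10
The nim-sum is 10 ≠ 0, so this is an N-position: the player to move can win.

Winning position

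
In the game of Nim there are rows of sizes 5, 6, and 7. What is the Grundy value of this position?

4

In binary:
  101  (5)
  110  (6)
  111  (7)
  ---
  100  (4)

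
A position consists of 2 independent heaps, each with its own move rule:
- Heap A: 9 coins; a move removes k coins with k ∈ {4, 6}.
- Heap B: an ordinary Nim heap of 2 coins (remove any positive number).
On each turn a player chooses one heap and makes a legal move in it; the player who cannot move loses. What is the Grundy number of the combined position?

0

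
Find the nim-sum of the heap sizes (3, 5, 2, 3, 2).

5

Compute the nim-sum pairwise:
3 XOR 5 = 6
6 XOR 2 = 4
4 XOR 3 = 7
7 XOR 2 = 5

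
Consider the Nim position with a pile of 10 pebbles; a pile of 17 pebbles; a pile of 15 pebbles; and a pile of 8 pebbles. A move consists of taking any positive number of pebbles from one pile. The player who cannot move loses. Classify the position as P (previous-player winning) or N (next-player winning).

N-position

Compute the nim-sum pairwise:
10 ^ 17 = 27
27 ^ 15 = 20
20 ^ 8 = 28
The nim-sum is 28 ≠ 0, so this is an N-position: the player to move can win.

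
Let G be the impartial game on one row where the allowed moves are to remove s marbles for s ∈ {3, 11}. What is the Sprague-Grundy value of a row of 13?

Grundy values for subtraction set {3, 11}:
k:     0  1  2  3  4  5  6  7  8  9 10 11 12 13
g(k):  0  0  0  1  1  1  0  0  0  1  1  1  2  2
So g(13) = 2.

2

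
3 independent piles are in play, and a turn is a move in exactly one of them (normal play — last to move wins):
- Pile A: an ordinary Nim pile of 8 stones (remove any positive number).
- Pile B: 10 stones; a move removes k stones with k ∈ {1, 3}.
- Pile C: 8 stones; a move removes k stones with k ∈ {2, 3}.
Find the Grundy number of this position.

9

Pile A is a plain Nim pile of size 8, so its Grundy value is 8.
Build the Grundy sequence for pile B with g(k) = mex{g(k−s) : s ∈ {1, 3}, s ≤ k}:
g(0) = mex{} = 0
g(1) = mex{0} = 1
g(2) = mex{1} = 0
g(3) = mex{0} = 1
g(4) = mex{1} = 0
g(5) = mex{0} = 1
g(6) = mex{1} = 0
g(7) = mex{0} = 1
g(8) = mex{1} = 0
g(9) = mex{0} = 1
g(10) = mex{1} = 0
So g(10) = 0.
Grundy values for pile C (subtraction set {2, 3}):
g(0) = mex{} = 0
g(1) = mex{} = 0
g(2) = mex{0} = 1
g(3) = mex{0} = 1
g(4) = mex{0,1} = 2
g(5) = mex{1} = 0
g(6) = mex{1,2} = 0
g(7) = mex{0,2} = 1
g(8) = mex{0} = 1
So g(8) = 1.
The value of a disjunctive sum is the nim-sum of the parts.
Combined value = 8 ⊕ 0 ⊕ 1 = 9.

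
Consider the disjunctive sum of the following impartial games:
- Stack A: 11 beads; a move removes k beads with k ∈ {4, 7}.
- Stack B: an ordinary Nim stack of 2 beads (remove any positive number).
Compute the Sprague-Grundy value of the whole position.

Grundy values for stack A (subtraction set {4, 7}):
g(0) = mex{} = 0
g(1) = mex{} = 0
g(2) = mex{} = 0
g(3) = mex{} = 0
g(4) = mex{0} = 1
g(5) = mex{0} = 1
g(6) = mex{0} = 1
g(7) = mex{0} = 1
g(8) = mex{0,1} = 2
g(9) = mex{0,1} = 2
g(10) = mex{0,1} = 2
g(11) = mex{1} = 0
So g(11) = 0.
Stack B is a plain Nim stack of size 2, so its Grundy value is 2.
The value of a disjunctive sum is the nim-sum of the parts.
Combined value = 0 ⊕ 2 = 2.

2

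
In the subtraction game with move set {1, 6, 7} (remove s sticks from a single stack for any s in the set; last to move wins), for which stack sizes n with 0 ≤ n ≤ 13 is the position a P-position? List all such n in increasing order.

0, 2, 4, 12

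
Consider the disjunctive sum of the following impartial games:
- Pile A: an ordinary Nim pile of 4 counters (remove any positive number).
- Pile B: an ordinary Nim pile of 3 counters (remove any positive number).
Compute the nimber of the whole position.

Pile A is a plain Nim pile of size 4, so its Grundy value is 4.
Pile B is a plain Nim pile of size 3, so its Grundy value is 3.
By the Sprague-Grundy theorem, the Grundy value of a sum of independent games is the XOR of the component values.
Combined value = 4 XOR 3 = 7.

7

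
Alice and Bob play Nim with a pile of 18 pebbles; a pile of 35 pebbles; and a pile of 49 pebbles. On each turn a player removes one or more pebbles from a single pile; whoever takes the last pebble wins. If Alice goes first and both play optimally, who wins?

Bob wins

Write each in binary and XOR column by column:
  010010  (18)
  100011  (35)
  110001  (49)
  ------
  000000  (0)
The nim-sum is 0, so this is a P-position: the player to move is in a losing position under optimal play; Alice is about to move from it and so loses — Bob wins.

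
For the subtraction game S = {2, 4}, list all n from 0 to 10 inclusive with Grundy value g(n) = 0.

0, 1, 6, 7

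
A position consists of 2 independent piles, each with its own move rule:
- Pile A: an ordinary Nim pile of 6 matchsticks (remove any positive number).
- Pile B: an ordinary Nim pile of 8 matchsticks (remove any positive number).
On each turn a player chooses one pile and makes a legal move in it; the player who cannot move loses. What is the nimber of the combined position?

Pile A is a plain Nim pile of size 6, so its Grundy value is 6.
Pile B is a plain Nim pile of size 8, so its Grundy value is 8.
By the Sprague-Grundy theorem, the Grundy value of a sum of independent games is the XOR of the component values.
Combined value = 6 XOR 8 = 14.

14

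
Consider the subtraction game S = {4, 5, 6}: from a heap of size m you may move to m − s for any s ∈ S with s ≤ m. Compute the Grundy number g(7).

Compute g(0), g(1), … for moves {4, 5, 6}:
g(0) = mex{} = 0
g(1) = mex{} = 0
g(2) = mex{} = 0
g(3) = mex{} = 0
g(4) = mex{0} = 1
g(5) = mex{0} = 1
g(6) = mex{0} = 1
g(7) = mex{0} = 1
So g(7) = 1.

1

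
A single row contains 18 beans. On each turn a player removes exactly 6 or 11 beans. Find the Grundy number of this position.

Grundy values for subtraction set {6, 11}:
k:     0  1  2  3  4  5  6  7  8  9 10 11 12 13 14 15 16 17 18
g(k):  0  0  0  0  0  0  1  1  1  1  1  1  2  2  2  2  2  0  0
So g(18) = 0.

0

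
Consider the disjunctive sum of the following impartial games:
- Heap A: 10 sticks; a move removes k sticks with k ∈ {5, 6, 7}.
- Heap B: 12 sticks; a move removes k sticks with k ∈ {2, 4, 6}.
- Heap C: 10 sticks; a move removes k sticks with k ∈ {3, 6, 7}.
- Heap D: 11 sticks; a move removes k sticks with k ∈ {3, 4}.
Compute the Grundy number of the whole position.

1

For heap A, compute g(0), g(1), … with moves {5, 6, 7}:
k:     0  1  2  3  4  5  6  7  8  9 10
g(k):  0  0  0  0  0  1  1  1  1  1  2
So g(10) = 2.
Build the Grundy sequence for heap B with g(k) = mex{g(k−s) : s ∈ {2, 4, 6}, s ≤ k}:
k:     0  1  2  3  4  5  6  7  8  9 10 11 12
g(k):  0  0  1  1  2  2  3  3  0  0  1  1  2
So g(12) = 2.
For heap C, compute g(0), g(1), … with moves {3, 6, 7}:
g(0) = mex{} = 0
g(1) = mex{} = 0
g(2) = mex{} = 0
g(3) = mex{0} = 1
g(4) = mex{0} = 1
g(5) = mex{0} = 1
g(6) = mex{0,1} = 2
g(7) = mex{0,1} = 2
g(8) = mex{0,1} = 2
g(9) = mex{0,1,2} = 3
g(10) = mex{1,2} = 0
So g(10) = 0.
For heap D, compute g(0), g(1), … with moves {3, 4}:
k:     0  1  2  3  4  5  6  7  8  9 10 11
g(k):  0  0  0  1  1  1  2  0  0  0  1  1
So g(11) = 1.
The value of a disjunctive sum is the nim-sum of the parts.
Combined value = 2 ⊕ 2 ⊕ 0 ⊕ 1 = 1.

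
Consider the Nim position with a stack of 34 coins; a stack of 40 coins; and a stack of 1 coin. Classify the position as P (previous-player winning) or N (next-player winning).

N-position

Nim-sum: 34 ^ 40 ^ 1 = 11.
The nim-sum is 11 ≠ 0, so this is an N-position: the player to move can win.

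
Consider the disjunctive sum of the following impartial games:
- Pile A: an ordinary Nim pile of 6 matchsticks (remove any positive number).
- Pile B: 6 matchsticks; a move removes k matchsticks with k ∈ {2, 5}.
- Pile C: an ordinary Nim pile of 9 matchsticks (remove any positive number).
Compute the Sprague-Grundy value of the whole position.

14

Pile A is a plain Nim pile of size 6, so its Grundy value is 6.
For pile B, compute g(0), g(1), … with moves {2, 5}:
g(0) = mex{} = 0
g(1) = mex{} = 0
g(2) = mex{0} = 1
g(3) = mex{0} = 1
g(4) = mex{1} = 0
g(5) = mex{0,1} = 2
g(6) = mex{0} = 1
So g(6) = 1.
Pile C is a plain Nim pile of size 9, so its Grundy value is 9.
The value of a disjunctive sum is the nim-sum of the parts.
Combined value = 6 ⊕ 1 ⊕ 9 = 14.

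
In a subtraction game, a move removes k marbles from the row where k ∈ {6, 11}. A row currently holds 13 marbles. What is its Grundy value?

Grundy values for subtraction set {6, 11}:
k:     0  1  2  3  4  5  6  7  8  9 10 11 12 13
g(k):  0  0  0  0  0  0  1  1  1  1  1  1  2  2
So g(13) = 2.

2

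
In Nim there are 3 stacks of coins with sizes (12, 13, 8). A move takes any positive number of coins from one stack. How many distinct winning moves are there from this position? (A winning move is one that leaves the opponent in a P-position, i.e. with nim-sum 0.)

3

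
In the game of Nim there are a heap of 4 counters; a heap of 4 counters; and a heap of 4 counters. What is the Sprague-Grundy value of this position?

4

Write each in binary and XOR column by column:
  100  (4)
  100  (4)
  100  (4)
  ---
  100  (4)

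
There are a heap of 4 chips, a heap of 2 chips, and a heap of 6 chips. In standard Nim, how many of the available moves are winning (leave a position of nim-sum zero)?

0

Compute the nim-sum pairwise:
4 ^ 2 = 6
6 ^ 6 = 0
The nim-sum is already 0, so every move leaves a nonzero nim-sum — there are no winning moves.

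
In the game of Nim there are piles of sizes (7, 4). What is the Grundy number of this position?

3

Compute the nim-sum pairwise:
7 ^ 4 = 3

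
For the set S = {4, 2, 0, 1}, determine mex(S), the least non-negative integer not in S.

3

The values 0, 1, 2 are all present; 3 is the first non-negative integer missing from the set.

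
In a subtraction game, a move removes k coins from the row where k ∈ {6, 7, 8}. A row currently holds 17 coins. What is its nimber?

Grundy values for subtraction set {6, 7, 8}:
k:     0  1  2  3  4  5  6  7  8  9 10 11 12 13 14 15 16 17
g(k):  0  0  0  0  0  0  1  1  1  1  1  1  2  2  0  0  0  0
So g(17) = 0.

0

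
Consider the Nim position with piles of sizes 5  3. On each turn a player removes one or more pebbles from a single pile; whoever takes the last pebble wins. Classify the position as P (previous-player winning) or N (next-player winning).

N-position

Nim-sum: 5 ⊕ 3 = 6.
The nim-sum is 6 ≠ 0, so this is an N-position: the player to move can win.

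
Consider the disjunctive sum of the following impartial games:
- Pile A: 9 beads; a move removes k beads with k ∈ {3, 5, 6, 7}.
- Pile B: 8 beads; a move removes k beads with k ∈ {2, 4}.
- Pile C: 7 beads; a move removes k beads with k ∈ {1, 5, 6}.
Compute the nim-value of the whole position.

1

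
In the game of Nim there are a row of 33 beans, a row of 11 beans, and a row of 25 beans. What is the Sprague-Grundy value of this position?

51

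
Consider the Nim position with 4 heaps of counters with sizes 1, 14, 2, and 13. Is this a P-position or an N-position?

P-position

Write each in binary and XOR column by column:
  0001  (1)
  1110  (14)
  0010  (2)
  1101  (13)
  ----
  0000  (0)
The nim-sum is 0, so this is a P-position: the player to move is in a losing position under optimal play.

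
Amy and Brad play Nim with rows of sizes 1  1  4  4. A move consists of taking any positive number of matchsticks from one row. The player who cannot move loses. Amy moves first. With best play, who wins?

Compute the nim-sum pairwise:
1 XOR 1 = 0
0 XOR 4 = 4
4 XOR 4 = 0
The nim-sum is 0, so this is a P-position: the player to move is in a losing position under optimal play; Amy is about to move from it and so loses — Brad wins.

Brad wins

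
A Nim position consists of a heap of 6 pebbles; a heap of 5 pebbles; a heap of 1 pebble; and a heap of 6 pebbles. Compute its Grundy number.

Nim-sum: 6 ^ 5 ^ 1 ^ 6 = 4.

4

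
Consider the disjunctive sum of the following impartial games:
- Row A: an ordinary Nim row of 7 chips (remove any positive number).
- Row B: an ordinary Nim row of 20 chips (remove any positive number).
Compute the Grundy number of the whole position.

Row A is a plain Nim row of size 7, so its Grundy value is 7.
Row B is a plain Nim row of size 20, so its Grundy value is 20.
By the Sprague-Grundy theorem, the Grundy value of a sum of independent games is the XOR of the component values.
Combined value = 7 ⊕ 20 = 19.

19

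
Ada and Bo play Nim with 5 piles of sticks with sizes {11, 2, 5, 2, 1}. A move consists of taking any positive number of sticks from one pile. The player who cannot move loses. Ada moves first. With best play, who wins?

Ada wins

Nim-sum: 11 ^ 2 ^ 5 ^ 2 ^ 1 = 15.
The nim-sum is 15 ≠ 0, so this is an N-position: the player to move can win; Ada has a winning move.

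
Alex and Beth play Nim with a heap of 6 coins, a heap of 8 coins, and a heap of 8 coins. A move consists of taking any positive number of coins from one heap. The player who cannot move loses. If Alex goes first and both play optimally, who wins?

Compute the nim-sum pairwise:
6 ^ 8 = 14
14 ^ 8 = 6
The nim-sum is 6 ≠ 0, so this is an N-position: the player to move can win; Alex has a winning move.

Alex wins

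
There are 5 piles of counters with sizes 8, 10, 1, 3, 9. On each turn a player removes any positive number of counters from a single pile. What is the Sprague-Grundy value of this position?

9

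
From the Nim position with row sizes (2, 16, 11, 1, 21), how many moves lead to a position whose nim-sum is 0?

1

Compute the nim-sum pairwise:
2 XOR 16 = 18
18 XOR 11 = 25
25 XOR 1 = 24
24 XOR 21 = 13
The overall nim-sum is X = 13. A row of size p has a winning move iff p XOR X < p (reduce it to p XOR X).
  2: 2 XOR 13 = 15 ≥ 2 — no move.
  16: 16 XOR 13 = 29 ≥ 16 — no move.
  11: 11 XOR 13 = 6 < 11 — winning move (to 6).
  1: 1 XOR 13 = 12 ≥ 1 — no move.
  21: 21 XOR 13 = 24 ≥ 21 — no move.
That gives 1 winning move.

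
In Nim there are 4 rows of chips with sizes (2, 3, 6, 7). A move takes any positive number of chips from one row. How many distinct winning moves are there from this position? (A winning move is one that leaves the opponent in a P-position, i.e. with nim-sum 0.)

Nim-sum: 2 XOR 3 XOR 6 XOR 7 = 0.
The nim-sum is already 0, so every move leaves a nonzero nim-sum — there are no winning moves.

0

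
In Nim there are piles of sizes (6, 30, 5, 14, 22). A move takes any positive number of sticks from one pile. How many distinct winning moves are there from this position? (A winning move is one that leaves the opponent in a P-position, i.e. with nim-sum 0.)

5

Nim-sum: 6 ⊕ 30 ⊕ 5 ⊕ 14 ⊕ 22 = 5.
The overall nim-sum is X = 5. A pile of size p has a winning move iff p XOR X < p (reduce it to p XOR X).
  6: 6 XOR 5 = 3 < 6 — winning move (to 3).
  30: 30 XOR 5 = 27 < 30 — winning move (to 27).
  5: 5 XOR 5 = 0 < 5 — winning move (to 0).
  14: 14 XOR 5 = 11 < 14 — winning move (to 11).
  22: 22 XOR 5 = 19 < 22 — winning move (to 19).
That gives 5 winning moves.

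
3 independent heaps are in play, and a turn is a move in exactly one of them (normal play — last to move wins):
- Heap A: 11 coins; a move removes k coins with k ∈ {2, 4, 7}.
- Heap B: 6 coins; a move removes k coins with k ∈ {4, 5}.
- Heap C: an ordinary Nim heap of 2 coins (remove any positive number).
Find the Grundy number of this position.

2

Grundy values for heap A (subtraction set {2, 4, 7}):
g(0) = mex{} = 0
g(1) = mex{} = 0
g(2) = mex{0} = 1
g(3) = mex{0} = 1
g(4) = mex{0,1} = 2
g(5) = mex{0,1} = 2
g(6) = mex{1,2} = 0
g(7) = mex{0,1,2} = 3
g(8) = mex{0,2} = 1
g(9) = mex{1,2,3} = 0
g(10) = mex{0,1} = 2
g(11) = mex{0,2,3} = 1
So g(11) = 1.
Build the Grundy sequence for heap B with g(k) = mex{g(k−s) : s ∈ {4, 5}, s ≤ k}:
g(0) = mex{} = 0
g(1) = mex{} = 0
g(2) = mex{} = 0
g(3) = mex{} = 0
g(4) = mex{0} = 1
g(5) = mex{0} = 1
g(6) = mex{0} = 1
So g(6) = 1.
Heap C is a plain Nim heap of size 2, so its Grundy value is 2.
The value of a disjunctive sum is the nim-sum of the parts.
Combined value = 1 ⊕ 1 ⊕ 2 = 2.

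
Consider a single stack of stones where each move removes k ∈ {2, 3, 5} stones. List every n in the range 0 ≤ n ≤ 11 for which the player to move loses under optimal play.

0, 1, 7, 8

Build the Grundy sequence with g(k) = mex{g(k−s) : s ∈ {2, 3, 5}, s ≤ k}:
k:     0  1  2  3  4  5  6  7  8  9 10 11
g(k):  0  0  1  1  2  2  3  0  0  1  1  2
The P-positions (g = 0) in 0..11 are 0, 1, 7, 8.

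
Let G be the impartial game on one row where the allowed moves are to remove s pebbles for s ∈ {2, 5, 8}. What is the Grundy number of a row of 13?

1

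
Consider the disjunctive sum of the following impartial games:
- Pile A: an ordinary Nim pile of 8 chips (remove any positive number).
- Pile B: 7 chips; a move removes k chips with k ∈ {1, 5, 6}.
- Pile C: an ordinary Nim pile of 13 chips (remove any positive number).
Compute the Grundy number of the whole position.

6

Pile A is a plain Nim pile of size 8, so its Grundy value is 8.
Grundy values for pile B (subtraction set {1, 5, 6}):
k:     0  1  2  3  4  5  6  7
g(k):  0  1  0  1  0  1  2  3
So g(7) = 3.
Pile C is a plain Nim pile of size 13, so its Grundy value is 13.
The value of a disjunctive sum is the nim-sum of the parts.
Combined value = 8 ⊕ 3 ⊕ 13 = 6.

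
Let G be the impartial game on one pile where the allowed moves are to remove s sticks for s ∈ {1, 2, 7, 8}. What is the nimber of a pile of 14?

Compute g(0), g(1), … for moves {1, 2, 7, 8}:
g(0) = mex{} = 0
g(1) = mex{0} = 1
g(2) = mex{0,1} = 2
g(3) = mex{1,2} = 0
g(4) = mex{0,2} = 1
g(5) = mex{0,1} = 2
g(6) = mex{1,2} = 0
g(7) = mex{0,2} = 1
g(8) = mex{0,1} = 2
g(9) = mex{1,2} = 0
g(10) = mex{0,2} = 1
g(11) = mex{0,1} = 2
g(12) = mex{1,2} = 0
g(13) = mex{0,2} = 1
g(14) = mex{0,1} = 2
So g(14) = 2.

2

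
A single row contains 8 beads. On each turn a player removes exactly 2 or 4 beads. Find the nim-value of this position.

1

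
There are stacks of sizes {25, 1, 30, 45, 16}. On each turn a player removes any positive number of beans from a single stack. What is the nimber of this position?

59

Compute the nim-sum pairwise:
25 XOR 1 = 24
24 XOR 30 = 6
6 XOR 45 = 43
43 XOR 16 = 59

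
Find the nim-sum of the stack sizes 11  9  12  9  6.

1

Compute the nim-sum pairwise:
11 ⊕ 9 = 2
2 ⊕ 12 = 14
14 ⊕ 9 = 7
7 ⊕ 6 = 1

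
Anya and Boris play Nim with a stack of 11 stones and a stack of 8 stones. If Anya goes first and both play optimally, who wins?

Bitwise XOR of the heap sizes:
  1011  (11)
  1000  (8)
  ----
  0011  (3)
The nim-sum is 3 ≠ 0, so this is an N-position: the player to move can win; Anya has a winning move.

Anya wins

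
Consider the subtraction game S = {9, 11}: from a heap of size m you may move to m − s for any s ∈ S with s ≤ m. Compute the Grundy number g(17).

1

Compute g(0), g(1), … for moves {9, 11}:
k:     0  1  2  3  4  5  6  7  8  9 10 11 12 13 14 15 16 17
g(k):  0  0  0  0  0  0  0  0  0  1  1  1  1  1  1  1  1  1
So g(17) = 1.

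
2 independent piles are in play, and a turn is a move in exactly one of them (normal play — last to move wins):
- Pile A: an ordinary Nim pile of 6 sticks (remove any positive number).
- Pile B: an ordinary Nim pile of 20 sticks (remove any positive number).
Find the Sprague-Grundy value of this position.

Pile A is a plain Nim pile of size 6, so its Grundy value is 6.
Pile B is a plain Nim pile of size 20, so its Grundy value is 20.
By the Sprague-Grundy theorem, the Grundy value of a sum of independent games is the XOR of the component values.
Combined value = 6 XOR 20 = 18.

18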